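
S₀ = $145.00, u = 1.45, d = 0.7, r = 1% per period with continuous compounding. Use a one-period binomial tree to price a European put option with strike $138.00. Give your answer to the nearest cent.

$21.20

Risk-neutral probability p = (e^0.01 − 0.7)/(1.45 − 0.7) = 0.3101/0.7500 = 0.4134
Terminal stock prices: S_u = 210.2, S_d = 101.5
Terminal payoffs (K − S): max(-72.25, 0) = 0, max(36.5, 0) = 36.5
Node 0 (S = 145): V_0 = e^(−0.01)·[0.4134·0.0000 + 0.5866·36.5000] = 21.1978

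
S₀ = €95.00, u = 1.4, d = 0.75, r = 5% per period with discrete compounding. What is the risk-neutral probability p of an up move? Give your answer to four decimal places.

p = 0.4615

Risk-neutral probability p = (1 + 0.05 − 0.75)/(1.4 − 0.75) = 0.3000/0.6500 = 0.4615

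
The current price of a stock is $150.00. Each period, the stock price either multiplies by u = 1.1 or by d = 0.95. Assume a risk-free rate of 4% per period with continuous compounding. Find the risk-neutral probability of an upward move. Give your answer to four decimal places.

p = 0.6054

Risk-neutral probability p = (e^0.04 − 0.95)/(1.1 − 0.95) = 0.0908/0.1500 = 0.6054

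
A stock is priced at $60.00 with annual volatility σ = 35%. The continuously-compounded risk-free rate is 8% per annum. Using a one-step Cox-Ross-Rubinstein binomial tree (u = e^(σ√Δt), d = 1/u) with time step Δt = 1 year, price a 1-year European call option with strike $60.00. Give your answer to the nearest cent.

CRR parameters: u = e^(σ√Δt) = e^(0.35·√1) = 1.4191, d = 1/u = 0.7047
Per-period rate: rΔt = 0.08·1 = 0.08, so R = e^0.08 = 1.0833
Risk-neutral probability p = (e^0.08 − 0.7047)/(1.4191 − 0.7047) = 0.3786/0.7144 = 0.5300
Terminal stock prices: S_u = 85.14, S_d = 42.28
Terminal payoffs (S − K): max(25.14, 0) = 25.14, max(-17.72, 0) = 0
Node 0 (S = 60): V_0 = e^(−0.08)·[0.5300·25.1441 + 0.4700·0.0000] = 12.3011

$12.30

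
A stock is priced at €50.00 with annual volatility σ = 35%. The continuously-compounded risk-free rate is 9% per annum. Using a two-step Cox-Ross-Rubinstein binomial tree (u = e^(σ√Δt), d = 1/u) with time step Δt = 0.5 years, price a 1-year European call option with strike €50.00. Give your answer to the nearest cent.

€8.24

CRR parameters: u = e^(σ√Δt) = e^(0.35·√0.5) = 1.2808, d = 1/u = 0.7808
Per-period rate: rΔt = 0.09·0.5 = 0.045, so R = e^0.045 = 1.0460
Risk-neutral probability p = (e^0.045 − 0.7808)/(1.2808 − 0.7808) = 0.2653/0.5000 = 0.5305
Terminal stock prices: S_uu = 82.02, S_ud = 50, S_dd = 30.48
Terminal payoffs (S − K): max(32.02, 0) = 32.02, max(0, 0) = 0, max(-19.52, 0) = 0
Node u (S = 64.04): V_u = e^(−0.045)·[0.5305·32.0228 + 0.4695·0.0000] = 16.2403
Node d (S = 39.04): V_d = e^(−0.045)·[0.5305·0.0000 + 0.4695·0.0000] = 0.0000
Node 0 (S = 50): V_0 = e^(−0.045)·[0.5305·16.2403 + 0.4695·0.0000] = 8.2362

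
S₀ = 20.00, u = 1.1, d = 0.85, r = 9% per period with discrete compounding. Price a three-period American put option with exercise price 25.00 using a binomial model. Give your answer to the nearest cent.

5.00

Risk-neutral probability p = (1 + 0.09 − 0.85)/(1.1 − 0.85) = 0.2400/0.2500 = 0.9600
Terminal stock prices: S_uuu = 26.62, S_uud = 20.57, S_udd = 15.89, S_ddd = 12.28
Terminal payoffs (K − S): max(-1.62, 0) = 0, max(4.43, 0) = 4.43, max(9.105, 0) = 9.105, max(12.72, 0) = 12.72
Node uu (S = 24.2): continuation = 1/1.09·[0.9600·0.0000 + 0.0400·4.4300] = 0.1626; exercise value = 0.8000 > continuation, so V_uu = 0.8000 (exercise)
Node ud (S = 18.7): continuation = 1/1.09·[0.9600·4.4300 + 0.0400·9.1050] = 4.2358; exercise value = 6.3000 > continuation, so V_ud = 6.3000 (exercise)
Node dd (S = 14.45): continuation = 1/1.09·[0.9600·9.1050 + 0.0400·12.7175] = 8.4858; exercise value = 10.5500 > continuation, so V_dd = 10.5500 (exercise)
Node u (S = 22): continuation = 1/1.09·[0.9600·0.8000 + 0.0400·6.3000] = 0.9358; exercise value = 3.0000 > continuation, so V_u = 3.0000 (exercise)
Node d (S = 17): continuation = 1/1.09·[0.9600·6.3000 + 0.0400·10.5500] = 5.9358; exercise value = 8.0000 > continuation, so V_d = 8.0000 (exercise)
Node 0 (S = 20): continuation = 1/1.09·[0.9600·3.0000 + 0.0400·8.0000] = 2.9358; exercise value = 5.0000 > continuation, so V_0 = 5.0000 (exercise)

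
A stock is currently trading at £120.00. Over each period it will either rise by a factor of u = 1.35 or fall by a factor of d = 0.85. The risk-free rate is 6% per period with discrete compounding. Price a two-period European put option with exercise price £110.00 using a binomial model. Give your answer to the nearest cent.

£6.98

Risk-neutral probability p = (1 + 0.06 − 0.85)/(1.35 − 0.85) = 0.2100/0.5000 = 0.4200
Terminal stock prices: S_uu = 218.7, S_ud = 137.7, S_dd = 86.7
Terminal payoffs (K − S): max(-108.7, 0) = 0, max(-27.7, 0) = 0, max(23.3, 0) = 23.3
Node u (S = 162): V_u = 1/1.06·[0.4200·0.0000 + 0.5800·0.0000] = 0.0000
Node d (S = 102): V_d = 1/1.06·[0.4200·0.0000 + 0.5800·23.3000] = 12.7491
Node 0 (S = 120): V_0 = 1/1.06·[0.4200·0.0000 + 0.5800·12.7491] = 6.9759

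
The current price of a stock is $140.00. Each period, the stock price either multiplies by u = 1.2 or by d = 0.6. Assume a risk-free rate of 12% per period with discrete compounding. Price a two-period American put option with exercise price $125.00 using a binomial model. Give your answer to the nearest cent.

Risk-neutral probability p = (1 + 0.12 − 0.6)/(1.2 − 0.6) = 0.5200/0.6000 = 0.8667
Terminal stock prices: S_uu = 201.6, S_ud = 100.8, S_dd = 50.4
Terminal payoffs (K − S): max(-76.6, 0) = 0, max(24.2, 0) = 24.2, max(74.6, 0) = 74.6
Node u (S = 168): continuation = 1/1.12·[0.8667·0.0000 + 0.1333·24.2000] = 2.8810; exercise value = 0.0000 ≤ continuation, so V_u = 2.8810
Node d (S = 84): continuation = 1/1.12·[0.8667·24.2000 + 0.1333·74.6000] = 27.6071; exercise value = 41.0000 > continuation, so V_d = 41.0000 (exercise)
Node 0 (S = 140): continuation = 1/1.12·[0.8667·2.8810 + 0.1333·41.0000] = 7.1103; exercise value = 0.0000 ≤ continuation, so V_0 = 7.1103

$7.11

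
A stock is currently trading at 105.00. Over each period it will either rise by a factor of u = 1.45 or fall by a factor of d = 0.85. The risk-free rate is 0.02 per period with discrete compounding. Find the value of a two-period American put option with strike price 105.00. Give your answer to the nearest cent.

14.38

Risk-neutral probability p = (1 + 0.02 − 0.85)/(1.45 − 0.85) = 0.1700/0.6000 = 0.2833
Terminal stock prices: S_uu = 220.8, S_ud = 129.4, S_dd = 75.86
Terminal payoffs (K − S): max(-115.8, 0) = 0, max(-24.41, 0) = 0, max(29.14, 0) = 29.14
Node u (S = 152.2): continuation = 1/1.02·[0.2833·0.0000 + 0.7167·0.0000] = 0.0000; exercise value = 0.0000 ≤ continuation, so V_u = 0.0000
Node d (S = 89.25): continuation = 1/1.02·[0.2833·0.0000 + 0.7167·29.1375] = 20.4724; exercise value = 15.7500 ≤ continuation, so V_d = 20.4724
Node 0 (S = 105): continuation = 1/1.02·[0.2833·0.0000 + 0.7167·20.4724] = 14.3842; exercise value = 0.0000 ≤ continuation, so V_0 = 14.3842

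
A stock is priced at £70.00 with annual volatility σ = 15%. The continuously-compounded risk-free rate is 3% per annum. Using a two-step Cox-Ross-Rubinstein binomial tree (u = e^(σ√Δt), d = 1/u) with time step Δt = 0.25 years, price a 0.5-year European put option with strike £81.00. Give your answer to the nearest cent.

CRR parameters: u = e^(σ√Δt) = e^(0.15·√0.25) = 1.0779, d = 1/u = 0.9277
Per-period rate: rΔt = 0.03·0.25 = 0.0075, so R = e^0.0075 = 1.0075
Risk-neutral probability p = (e^0.0075 − 0.9277)/(1.0779 − 0.9277) = 0.0798/0.1501 = 0.5314
Terminal stock prices: S_uu = 81.33, S_ud = 70, S_dd = 60.25
Terminal payoffs (K − S): max(-0.3284, 0) = 0, max(11, 0) = 11, max(20.75, 0) = 20.75
Node u (S = 75.45): V_u = e^(−0.0075)·[0.5314·0.0000 + 0.4686·11.0000] = 5.1161
Node d (S = 64.94): V_d = e^(−0.0075)·[0.5314·11.0000 + 0.4686·20.7504] = 15.4527
Node 0 (S = 70): V_0 = e^(−0.0075)·[0.5314·5.1161 + 0.4686·15.4527] = 9.8854

£9.89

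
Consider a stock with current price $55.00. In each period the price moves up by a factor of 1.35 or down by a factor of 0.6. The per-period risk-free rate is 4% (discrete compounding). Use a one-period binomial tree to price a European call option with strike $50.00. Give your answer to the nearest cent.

Risk-neutral probability p = (1 + 0.04 − 0.6)/(1.35 − 0.6) = 0.4400/0.7500 = 0.5867
Terminal stock prices: S_u = 74.25, S_d = 33
Terminal payoffs (S − K): max(24.25, 0) = 24.25, max(-17, 0) = 0
Node 0 (S = 55): V_0 = 1/1.04·[0.5867·24.2500 + 0.4133·0.0000] = 13.6795

$13.68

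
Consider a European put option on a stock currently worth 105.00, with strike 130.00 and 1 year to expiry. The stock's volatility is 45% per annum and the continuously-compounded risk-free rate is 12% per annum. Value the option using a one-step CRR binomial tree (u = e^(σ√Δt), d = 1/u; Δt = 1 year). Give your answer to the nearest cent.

CRR parameters: u = e^(σ√Δt) = e^(0.45·√1) = 1.5683, d = 1/u = 0.6376
Per-period rate: rΔt = 0.12·1 = 0.12, so R = e^0.12 = 1.1275
Risk-neutral probability p = (e^0.12 − 0.6376)/(1.5683 − 0.6376) = 0.4899/0.9307 = 0.5264
Terminal stock prices: S_u = 164.7, S_d = 66.95
Terminal payoffs (K − S): max(-34.67, 0) = 0, max(63.05, 0) = 63.05
Node 0 (S = 105): V_0 = e^(−0.12)·[0.5264·0.0000 + 0.4736·63.0490] = 26.4861

26.49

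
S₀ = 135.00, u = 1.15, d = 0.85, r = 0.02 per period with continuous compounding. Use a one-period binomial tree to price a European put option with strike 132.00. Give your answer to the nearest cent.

Risk-neutral probability p = (e^0.02 − 0.85)/(1.15 − 0.85) = 0.1702/0.3000 = 0.5673
Terminal stock prices: S_u = 155.2, S_d = 114.8
Terminal payoffs (K − S): max(-23.25, 0) = 0, max(17.25, 0) = 17.25
Node 0 (S = 135): V_0 = e^(−0.02)·[0.5673·0.0000 + 0.4327·17.2500] = 7.3156

7.32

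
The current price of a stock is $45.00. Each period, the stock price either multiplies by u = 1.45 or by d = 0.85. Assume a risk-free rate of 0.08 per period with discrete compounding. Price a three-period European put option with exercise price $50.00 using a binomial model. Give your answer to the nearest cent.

$5.16

Risk-neutral probability p = (1 + 0.08 − 0.85)/(1.45 − 0.85) = 0.2300/0.6000 = 0.3833
Terminal stock prices: S_uuu = 137.2, S_uud = 80.42, S_udd = 47.14, S_ddd = 27.64
Terminal payoffs (K − S): max(-87.19, 0) = 0, max(-30.42, 0) = 0, max(2.857, 0) = 2.857, max(22.36, 0) = 22.36
Node uu (S = 94.61): V_uu = 1/1.08·[0.3833·0.0000 + 0.6167·0.0000] = 0.0000
Node ud (S = 55.46): V_ud = 1/1.08·[0.3833·0.0000 + 0.6167·2.8569] = 1.6312
Node dd (S = 32.51): V_dd = 1/1.08·[0.3833·2.8569 + 0.6167·22.3644] = 13.7838
Node u (S = 65.25): V_u = 1/1.08·[0.3833·0.0000 + 0.6167·1.6312] = 0.9314
Node d (S = 38.25): V_d = 1/1.08·[0.3833·1.6312 + 0.6167·13.7838] = 8.4494
Node 0 (S = 45): V_0 = 1/1.08·[0.3833·0.9314 + 0.6167·8.4494] = 5.1551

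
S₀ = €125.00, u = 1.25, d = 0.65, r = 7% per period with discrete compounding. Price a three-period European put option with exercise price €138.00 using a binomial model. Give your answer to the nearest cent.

Risk-neutral probability p = (1 + 0.07 − 0.65)/(1.25 − 0.65) = 0.4200/0.6000 = 0.7000
Terminal stock prices: S_uuu = 244.1, S_uud = 127, S_udd = 66.02, S_ddd = 34.33
Terminal payoffs (K − S): max(-106.1, 0) = 0, max(11.05, 0) = 11.05, max(71.98, 0) = 71.98, max(103.7, 0) = 103.7
Node uu (S = 195.3): V_uu = 1/1.07·[0.7000·0.0000 + 0.3000·11.0469] = 3.0973
Node ud (S = 101.6): V_ud = 1/1.07·[0.7000·11.0469 + 0.3000·71.9844] = 27.4095
Node dd (S = 52.81): V_dd = 1/1.07·[0.7000·71.9844 + 0.3000·103.6719] = 76.1595
Node u (S = 156.2): V_u = 1/1.07·[0.7000·3.0973 + 0.3000·27.4095] = 9.7111
Node d (S = 81.25): V_d = 1/1.07·[0.7000·27.4095 + 0.3000·76.1595] = 39.2845
Node 0 (S = 125): V_0 = 1/1.07·[0.7000·9.7111 + 0.3000·39.2845] = 17.3674

€17.37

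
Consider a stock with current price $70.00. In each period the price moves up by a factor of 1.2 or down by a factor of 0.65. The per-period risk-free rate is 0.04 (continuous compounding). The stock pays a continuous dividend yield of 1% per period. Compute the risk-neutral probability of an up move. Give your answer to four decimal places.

p = 0.6917

Per-period risk-free factor R = e^0.04 = 1.0408; dividend-adjusted growth = e^(0.04−0.01) = 1.0305.
Risk-neutral probability p = (1.0305 − 0.65)/(1.2 − 0.65) = 0.3805/0.5500 = 0.6917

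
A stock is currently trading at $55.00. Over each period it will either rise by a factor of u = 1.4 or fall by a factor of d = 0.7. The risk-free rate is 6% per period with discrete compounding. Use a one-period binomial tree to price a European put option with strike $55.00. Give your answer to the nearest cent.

$7.56

Risk-neutral probability p = (1 + 0.06 − 0.7)/(1.4 − 0.7) = 0.3600/0.7000 = 0.5143
Terminal stock prices: S_u = 77, S_d = 38.5
Terminal payoffs (K − S): max(-22, 0) = 0, max(16.5, 0) = 16.5
Node 0 (S = 55): V_0 = 1/1.06·[0.5143·0.0000 + 0.4857·16.5000] = 7.5606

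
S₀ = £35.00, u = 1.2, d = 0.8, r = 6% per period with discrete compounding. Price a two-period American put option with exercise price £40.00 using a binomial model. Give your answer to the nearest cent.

Risk-neutral probability p = (1 + 0.06 − 0.8)/(1.2 − 0.8) = 0.2600/0.4000 = 0.6500
Terminal stock prices: S_uu = 50.4, S_ud = 33.6, S_dd = 22.4
Terminal payoffs (K − S): max(-10.4, 0) = 0, max(6.4, 0) = 6.4, max(17.6, 0) = 17.6
Node u (S = 42): continuation = 1/1.06·[0.6500·0.0000 + 0.3500·6.4000] = 2.1132; exercise value = 0.0000 ≤ continuation, so V_u = 2.1132
Node d (S = 28): continuation = 1/1.06·[0.6500·6.4000 + 0.3500·17.6000] = 9.7358; exercise value = 12.0000 > continuation, so V_d = 12.0000 (exercise)
Node 0 (S = 35): continuation = 1/1.06·[0.6500·2.1132 + 0.3500·12.0000] = 5.2581; exercise value = 5.0000 ≤ continuation, so V_0 = 5.2581

£5.26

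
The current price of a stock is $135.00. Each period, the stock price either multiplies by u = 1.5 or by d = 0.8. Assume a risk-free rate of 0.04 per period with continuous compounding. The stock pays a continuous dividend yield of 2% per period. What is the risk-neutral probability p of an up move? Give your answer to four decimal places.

p = 0.3146

Per-period risk-free factor R = e^0.04 = 1.0408; dividend-adjusted growth = e^(0.04−0.02) = 1.0202.
Risk-neutral probability p = (1.0202 − 0.8)/(1.5 − 0.8) = 0.2202/0.7000 = 0.3146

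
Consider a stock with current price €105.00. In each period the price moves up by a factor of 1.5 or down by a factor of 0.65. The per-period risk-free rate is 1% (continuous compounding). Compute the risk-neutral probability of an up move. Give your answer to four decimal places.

p = 0.4236

Risk-neutral probability p = (e^0.01 − 0.65)/(1.5 − 0.65) = 0.3601/0.8500 = 0.4236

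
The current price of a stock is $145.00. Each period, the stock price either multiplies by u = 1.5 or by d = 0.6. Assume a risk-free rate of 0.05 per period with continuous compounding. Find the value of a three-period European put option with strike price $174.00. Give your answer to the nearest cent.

Risk-neutral probability p = (e^0.05 − 0.6)/(1.5 − 0.6) = 0.4513/0.9000 = 0.5014
Terminal stock prices: S_uuu = 489.4, S_uud = 195.8, S_udd = 78.3, S_ddd = 31.32
Terminal payoffs (K − S): max(-315.4, 0) = 0, max(-21.75, 0) = 0, max(95.7, 0) = 95.7, max(142.7, 0) = 142.7
Node uu (S = 326.2): V_uu = e^(−0.05)·[0.5014·0.0000 + 0.4986·0.0000] = 0.0000
Node ud (S = 130.5): V_ud = e^(−0.05)·[0.5014·0.0000 + 0.4986·95.7000] = 45.3878
Node dd (S = 52.2): V_dd = e^(−0.05)·[0.5014·95.7000 + 0.4986·142.6800] = 113.3139
Node u (S = 217.5): V_u = e^(−0.05)·[0.5014·0.0000 + 0.4986·45.3878] = 21.5261
Node d (S = 87): V_d = e^(−0.05)·[0.5014·45.3878 + 0.4986·113.3139] = 75.3896
Node 0 (S = 145): V_0 = e^(−0.05)·[0.5014·21.5261 + 0.4986·75.3896] = 46.0222

$46.02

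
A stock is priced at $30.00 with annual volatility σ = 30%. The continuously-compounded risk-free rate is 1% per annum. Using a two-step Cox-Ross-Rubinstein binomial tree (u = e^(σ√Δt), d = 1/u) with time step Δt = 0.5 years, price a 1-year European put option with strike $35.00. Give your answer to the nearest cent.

CRR parameters: u = e^(σ√Δt) = e^(0.3·√0.5) = 1.2363, d = 1/u = 0.8089
Per-period rate: rΔt = 0.01·0.5 = 0.005, so R = e^0.005 = 1.0050
Risk-neutral probability p = (e^0.005 − 0.8089)/(1.2363 − 0.8089) = 0.1962/0.4275 = 0.4589
Terminal stock prices: S_uu = 45.85, S_ud = 30, S_dd = 19.63
Terminal payoffs (K − S): max(-10.85, 0) = 0, max(5, 0) = 5, max(15.37, 0) = 15.37
Node u (S = 37.09): V_u = e^(−0.005)·[0.4589·0.0000 + 0.5411·5.0000] = 2.6920
Node d (S = 24.27): V_d = e^(−0.005)·[0.4589·5.0000 + 0.5411·15.3725] = 10.5597
Node 0 (S = 30): V_0 = e^(−0.005)·[0.4589·2.6920 + 0.5411·10.5597] = 6.9146

$6.91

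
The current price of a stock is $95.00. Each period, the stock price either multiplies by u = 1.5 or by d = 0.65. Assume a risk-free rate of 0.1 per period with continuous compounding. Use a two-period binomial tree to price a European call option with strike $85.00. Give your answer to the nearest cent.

$33.33

Risk-neutral probability p = (e^0.1 − 0.65)/(1.5 − 0.65) = 0.4552/0.8500 = 0.5355
Terminal stock prices: S_uu = 213.8, S_ud = 92.62, S_dd = 40.14
Terminal payoffs (S − K): max(128.8, 0) = 128.8, max(7.625, 0) = 7.625, max(-44.86, 0) = 0
Node u (S = 142.5): V_u = e^(−0.1)·[0.5355·128.7500 + 0.4645·7.6250] = 65.5888
Node d (S = 61.75): V_d = e^(−0.1)·[0.5355·7.6250 + 0.4645·0.0000] = 3.6946
Node 0 (S = 95): V_0 = e^(−0.1)·[0.5355·65.5888 + 0.4645·3.6946] = 33.3330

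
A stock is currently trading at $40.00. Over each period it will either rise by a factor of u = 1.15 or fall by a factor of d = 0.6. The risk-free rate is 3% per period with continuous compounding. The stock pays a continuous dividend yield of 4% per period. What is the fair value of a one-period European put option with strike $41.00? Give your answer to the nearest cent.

Per-period risk-free factor R = e^0.03 = 1.0305; dividend-adjusted growth = e^(0.03−0.04) = 0.9900.
Risk-neutral probability p = (0.9900 − 0.6)/(1.15 − 0.6) = 0.3900/0.5500 = 0.7092
Terminal stock prices: S_u = 46, S_d = 24
Terminal payoffs (K − S): max(-5, 0) = 0, max(17, 0) = 17
Node 0 (S = 40): V_0 = e^(−0.03)·[0.7092·0.0000 + 0.2908·17.0000] = 4.7978

$4.80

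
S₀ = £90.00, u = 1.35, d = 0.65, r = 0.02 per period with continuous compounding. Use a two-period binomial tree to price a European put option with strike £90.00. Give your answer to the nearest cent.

Risk-neutral probability p = (e^0.02 − 0.65)/(1.35 − 0.65) = 0.3702/0.7000 = 0.5289
Terminal stock prices: S_uu = 164, S_ud = 78.98, S_dd = 38.03
Terminal payoffs (K − S): max(-74.03, 0) = 0, max(11.02, 0) = 11.02, max(51.97, 0) = 51.97
Node u (S = 121.5): V_u = e^(−0.02)·[0.5289·0.0000 + 0.4711·11.0250] = 5.0915
Node d (S = 58.5): V_d = e^(−0.02)·[0.5289·11.0250 + 0.4711·51.9750] = 29.7179
Node 0 (S = 90): V_0 = e^(−0.02)·[0.5289·5.0915 + 0.4711·29.7179] = 16.3634

£16.36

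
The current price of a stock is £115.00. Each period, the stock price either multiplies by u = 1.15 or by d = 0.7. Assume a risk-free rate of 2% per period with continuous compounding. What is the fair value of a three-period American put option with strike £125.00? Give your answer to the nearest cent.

£21.53

Risk-neutral probability p = (e^0.02 − 0.7)/(1.15 − 0.7) = 0.3202/0.4500 = 0.7116
Terminal stock prices: S_uuu = 174.9, S_uud = 106.5, S_udd = 64.8, S_ddd = 39.44
Terminal payoffs (K − S): max(-49.9, 0) = 0, max(18.54, 0) = 18.54, max(60.2, 0) = 60.2, max(85.56, 0) = 85.56
Node uu (S = 152.1): continuation = e^(−0.02)·[0.7116·0.0000 + 0.2884·18.5388] = 5.2415; exercise value = 0.0000 ≤ continuation, so V_uu = 5.2415
Node ud (S = 92.57): continuation = e^(−0.02)·[0.7116·18.5388 + 0.2884·60.1975] = 29.9498; exercise value = 32.4250 > continuation, so V_ud = 32.4250 (exercise)
Node dd (S = 56.35): continuation = e^(−0.02)·[0.7116·60.1975 + 0.2884·85.5550] = 66.1748; exercise value = 68.6500 > continuation, so V_dd = 68.6500 (exercise)
Node u (S = 132.2): continuation = e^(−0.02)·[0.7116·5.2415 + 0.2884·32.4250] = 12.8233; exercise value = 0.0000 ≤ continuation, so V_u = 12.8233
Node d (S = 80.5): continuation = e^(−0.02)·[0.7116·32.4250 + 0.2884·68.6500] = 42.0248; exercise value = 44.5000 > continuation, so V_d = 44.5000 (exercise)
Node 0 (S = 115): continuation = e^(−0.02)·[0.7116·12.8233 + 0.2884·44.5000] = 21.5253; exercise value = 10.0000 ≤ continuation, so V_0 = 21.5253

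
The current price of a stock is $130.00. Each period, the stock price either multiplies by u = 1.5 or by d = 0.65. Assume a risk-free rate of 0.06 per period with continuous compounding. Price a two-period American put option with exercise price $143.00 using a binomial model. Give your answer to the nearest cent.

Risk-neutral probability p = (e^0.06 − 0.65)/(1.5 − 0.65) = 0.4118/0.8500 = 0.4845
Terminal stock prices: S_uu = 292.5, S_ud = 126.8, S_dd = 54.93
Terminal payoffs (K − S): max(-149.5, 0) = 0, max(16.25, 0) = 16.25, max(88.07, 0) = 88.07
Node u (S = 195): continuation = e^(−0.06)·[0.4845·0.0000 + 0.5155·16.2500] = 7.8888; exercise value = 0.0000 ≤ continuation, so V_u = 7.8888
Node d (S = 84.5): continuation = e^(−0.06)·[0.4845·16.2500 + 0.5155·88.0750] = 50.1723; exercise value = 58.5000 > continuation, so V_d = 58.5000 (exercise)
Node 0 (S = 130): continuation = e^(−0.06)·[0.4845·7.8888 + 0.5155·58.5000] = 31.9995; exercise value = 13.0000 ≤ continuation, so V_0 = 31.9995

$32.00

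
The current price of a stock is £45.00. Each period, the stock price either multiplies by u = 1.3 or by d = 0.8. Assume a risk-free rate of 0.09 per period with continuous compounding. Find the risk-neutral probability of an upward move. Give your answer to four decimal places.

p = 0.5883

Risk-neutral probability p = (e^0.09 − 0.8)/(1.3 − 0.8) = 0.2942/0.5000 = 0.5883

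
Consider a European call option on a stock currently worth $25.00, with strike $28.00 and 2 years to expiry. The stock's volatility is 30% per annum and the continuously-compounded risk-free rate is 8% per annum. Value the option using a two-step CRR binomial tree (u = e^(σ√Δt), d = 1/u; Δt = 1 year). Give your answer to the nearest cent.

$4.73

CRR parameters: u = e^(σ√Δt) = e^(0.3·√1) = 1.3499, d = 1/u = 0.7408
Per-period rate: rΔt = 0.08·1 = 0.08, so R = e^0.08 = 1.0833
Risk-neutral probability p = (e^0.08 − 0.7408)/(1.3499 − 0.7408) = 0.3425/0.6090 = 0.5623
Terminal stock prices: S_uu = 45.55, S_ud = 25, S_dd = 13.72
Terminal payoffs (S − K): max(17.55, 0) = 17.55, max(-3, 0) = 0, max(-14.28, 0) = 0
Node u (S = 33.75): V_u = e^(−0.08)·[0.5623·17.5530 + 0.4377·0.0000] = 9.1113
Node d (S = 18.52): V_d = e^(−0.08)·[0.5623·0.0000 + 0.4377·0.0000] = 0.0000
Node 0 (S = 25): V_0 = e^(−0.08)·[0.5623·9.1113 + 0.4377·0.0000] = 4.7295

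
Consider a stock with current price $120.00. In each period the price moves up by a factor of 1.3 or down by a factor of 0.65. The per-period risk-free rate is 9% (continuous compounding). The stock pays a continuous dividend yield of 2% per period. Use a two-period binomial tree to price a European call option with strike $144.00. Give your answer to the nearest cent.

$20.75

Per-period risk-free factor R = e^0.09 = 1.0942; dividend-adjusted growth = e^(0.09−0.02) = 1.0725.
Risk-neutral probability p = (1.0725 − 0.65)/(1.3 − 0.65) = 0.4225/0.6500 = 0.6500
Terminal stock prices: S_uu = 202.8, S_ud = 101.4, S_dd = 50.7
Terminal payoffs (S − K): max(58.8, 0) = 58.8, max(-42.6, 0) = 0, max(-93.3, 0) = 0
Node u (S = 156): V_u = e^(−0.09)·[0.6500·58.8000 + 0.3500·0.0000] = 34.9311
Node d (S = 78): V_d = e^(−0.09)·[0.6500·0.0000 + 0.3500·0.0000] = 0.0000
Node 0 (S = 120): V_0 = e^(−0.09)·[0.6500·34.9311 + 0.3500·0.0000] = 20.7514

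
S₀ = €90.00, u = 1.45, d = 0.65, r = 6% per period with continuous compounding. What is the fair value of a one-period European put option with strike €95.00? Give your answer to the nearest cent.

Risk-neutral probability p = (e^0.06 − 0.65)/(1.45 − 0.65) = 0.4118/0.8000 = 0.5148
Terminal stock prices: S_u = 130.5, S_d = 58.5
Terminal payoffs (K − S): max(-35.5, 0) = 0, max(36.5, 0) = 36.5
Node 0 (S = 90): V_0 = e^(−0.06)·[0.5148·0.0000 + 0.4852·36.5000] = 16.6786

€16.68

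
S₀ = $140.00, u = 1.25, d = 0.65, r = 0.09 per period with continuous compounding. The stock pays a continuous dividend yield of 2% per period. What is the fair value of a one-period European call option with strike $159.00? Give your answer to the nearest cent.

$10.30

Per-period risk-free factor R = e^0.09 = 1.0942; dividend-adjusted growth = e^(0.09−0.02) = 1.0725.
Risk-neutral probability p = (1.0725 − 0.65)/(1.25 − 0.65) = 0.4225/0.6000 = 0.7042
Terminal stock prices: S_u = 175, S_d = 91
Terminal payoffs (S − K): max(16, 0) = 16, max(-68, 0) = 0
Node 0 (S = 140): V_0 = e^(−0.09)·[0.7042·16.0000 + 0.2958·0.0000] = 10.2972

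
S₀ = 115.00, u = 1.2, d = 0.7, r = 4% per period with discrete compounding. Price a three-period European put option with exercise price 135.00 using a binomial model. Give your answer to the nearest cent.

Risk-neutral probability p = (1 + 0.04 − 0.7)/(1.2 − 0.7) = 0.3400/0.5000 = 0.6800
Terminal stock prices: S_uuu = 198.7, S_uud = 115.9, S_udd = 67.62, S_ddd = 39.44
Terminal payoffs (K − S): max(-63.72, 0) = 0, max(19.08, 0) = 19.08, max(67.38, 0) = 67.38, max(95.56, 0) = 95.56
Node uu (S = 165.6): V_uu = 1/1.04·[0.6800·0.0000 + 0.3200·19.0800] = 5.8708
Node ud (S = 96.6): V_ud = 1/1.04·[0.6800·19.0800 + 0.3200·67.3800] = 33.2077
Node dd (S = 56.35): V_dd = 1/1.04·[0.6800·67.3800 + 0.3200·95.5550] = 73.4577
Node u (S = 138): V_u = 1/1.04·[0.6800·5.8708 + 0.3200·33.2077] = 14.0563
Node d (S = 80.5): V_d = 1/1.04·[0.6800·33.2077 + 0.3200·73.4577] = 44.3151
Node 0 (S = 115): V_0 = 1/1.04·[0.6800·14.0563 + 0.3200·44.3151] = 22.8261

22.83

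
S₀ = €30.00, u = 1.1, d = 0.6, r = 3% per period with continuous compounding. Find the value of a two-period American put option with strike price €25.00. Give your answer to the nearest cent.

€1.53

Risk-neutral probability p = (e^0.03 − 0.6)/(1.1 − 0.6) = 0.4305/0.5000 = 0.8609
Terminal stock prices: S_uu = 36.3, S_ud = 19.8, S_dd = 10.8
Terminal payoffs (K − S): max(-11.3, 0) = 0, max(5.2, 0) = 5.2, max(14.2, 0) = 14.2
Node u (S = 33): continuation = e^(−0.03)·[0.8609·0.0000 + 0.1391·5.2000] = 0.7019; exercise value = 0.0000 ≤ continuation, so V_u = 0.7019
Node d (S = 18): continuation = e^(−0.03)·[0.8609·5.2000 + 0.1391·14.2000] = 6.2611; exercise value = 7.0000 > continuation, so V_d = 7.0000 (exercise)
Node 0 (S = 30): continuation = e^(−0.03)·[0.8609·0.7019 + 0.1391·7.0000] = 1.5313; exercise value = 0.0000 ≤ continuation, so V_0 = 1.5313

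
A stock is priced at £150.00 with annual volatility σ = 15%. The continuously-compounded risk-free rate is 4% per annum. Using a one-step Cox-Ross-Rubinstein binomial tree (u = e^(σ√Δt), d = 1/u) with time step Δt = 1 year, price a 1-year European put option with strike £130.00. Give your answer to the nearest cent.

£0.35

CRR parameters: u = e^(σ√Δt) = e^(0.15·√1) = 1.1618, d = 1/u = 0.8607
Per-period rate: rΔt = 0.04·1 = 0.04, so R = e^0.04 = 1.0408
Risk-neutral probability p = (e^0.04 − 0.8607)/(1.1618 − 0.8607) = 0.1801/0.3011 = 0.5981
Terminal stock prices: S_u = 174.3, S_d = 129.1
Terminal payoffs (K − S): max(-44.28, 0) = 0, max(0.8938, 0) = 0.8938
Node 0 (S = 150): V_0 = e^(−0.04)·[0.5981·0.0000 + 0.4019·0.8938] = 0.3451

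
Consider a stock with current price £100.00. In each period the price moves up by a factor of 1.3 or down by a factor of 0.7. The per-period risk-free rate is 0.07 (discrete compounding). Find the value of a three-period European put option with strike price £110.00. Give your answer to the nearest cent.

£13.76

Risk-neutral probability p = (1 + 0.07 − 0.7)/(1.3 − 0.7) = 0.3700/0.6000 = 0.6167
Terminal stock prices: S_uuu = 219.7, S_uud = 118.3, S_udd = 63.7, S_ddd = 34.3
Terminal payoffs (K − S): max(-109.7, 0) = 0, max(-8.3, 0) = 0, max(46.3, 0) = 46.3, max(75.7, 0) = 75.7
Node uu (S = 169): V_uu = 1/1.07·[0.6167·0.0000 + 0.3833·0.0000] = 0.0000
Node ud (S = 91): V_ud = 1/1.07·[0.6167·0.0000 + 0.3833·46.3000] = 16.5872
Node dd (S = 49): V_dd = 1/1.07·[0.6167·46.3000 + 0.3833·75.7000] = 53.8037
Node u (S = 130): V_u = 1/1.07·[0.6167·0.0000 + 0.3833·16.5872] = 5.9425
Node d (S = 70): V_d = 1/1.07·[0.6167·16.5872 + 0.3833·53.8037] = 28.8351
Node 0 (S = 100): V_0 = 1/1.07·[0.6167·5.9425 + 0.3833·28.8351] = 13.7551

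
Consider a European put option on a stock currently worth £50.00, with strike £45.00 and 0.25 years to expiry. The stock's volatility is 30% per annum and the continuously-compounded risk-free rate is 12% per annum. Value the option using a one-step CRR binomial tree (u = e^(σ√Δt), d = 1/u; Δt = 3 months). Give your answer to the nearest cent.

£0.83

CRR parameters: u = e^(σ√Δt) = e^(0.3·√0.25) = 1.1618, d = 1/u = 0.8607
Per-period rate: rΔt = 0.12·0.25 = 0.03, so R = e^0.03 = 1.0305
Risk-neutral probability p = (e^0.03 − 0.8607)/(1.1618 − 0.8607) = 0.1697/0.3011 = 0.5637
Terminal stock prices: S_u = 58.09, S_d = 43.04
Terminal payoffs (K − S): max(-13.09, 0) = 0, max(1.965, 0) = 1.965
Node 0 (S = 50): V_0 = e^(−0.03)·[0.5637·0.0000 + 0.4363·1.9646] = 0.8318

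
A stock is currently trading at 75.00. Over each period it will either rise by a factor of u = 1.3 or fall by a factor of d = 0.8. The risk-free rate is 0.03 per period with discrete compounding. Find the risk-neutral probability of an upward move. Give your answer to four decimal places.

p = 0.4600

Risk-neutral probability p = (1 + 0.03 − 0.8)/(1.3 − 0.8) = 0.2300/0.5000 = 0.4600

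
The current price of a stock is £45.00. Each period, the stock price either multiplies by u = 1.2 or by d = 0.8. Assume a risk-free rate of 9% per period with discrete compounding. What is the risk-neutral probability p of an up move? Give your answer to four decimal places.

Risk-neutral probability p = (1 + 0.09 − 0.8)/(1.2 − 0.8) = 0.2900/0.4000 = 0.7250

p = 0.7250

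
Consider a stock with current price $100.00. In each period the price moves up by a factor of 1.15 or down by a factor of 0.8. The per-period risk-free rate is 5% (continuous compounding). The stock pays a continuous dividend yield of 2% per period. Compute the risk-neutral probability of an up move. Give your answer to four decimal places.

Per-period risk-free factor R = e^0.05 = 1.0513; dividend-adjusted growth = e^(0.05−0.02) = 1.0305.
Risk-neutral probability p = (1.0305 − 0.8)/(1.15 − 0.8) = 0.2305/0.3500 = 0.6584

p = 0.6584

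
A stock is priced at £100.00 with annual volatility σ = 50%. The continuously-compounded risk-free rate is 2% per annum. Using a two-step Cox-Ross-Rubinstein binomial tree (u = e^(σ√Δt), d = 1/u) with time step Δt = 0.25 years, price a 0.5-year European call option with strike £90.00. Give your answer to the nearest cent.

£19.76

CRR parameters: u = e^(σ√Δt) = e^(0.5·√0.25) = 1.2840, d = 1/u = 0.7788
Per-period rate: rΔt = 0.02·0.25 = 0.005, so R = e^0.005 = 1.0050
Risk-neutral probability p = (e^0.005 − 0.7788)/(1.2840 − 0.7788) = 0.2262/0.5052 = 0.4477
Terminal stock prices: S_uu = 164.9, S_ud = 100, S_dd = 60.65
Terminal payoffs (S − K): max(74.87, 0) = 74.87, max(10, 0) = 10, max(-29.35, 0) = 0
Node u (S = 128.4): V_u = e^(−0.005)·[0.4477·74.8721 + 0.5523·10.0000] = 38.8514
Node d (S = 77.88): V_d = e^(−0.005)·[0.4477·10.0000 + 0.5523·0.0000] = 4.4551
Node 0 (S = 100): V_0 = e^(−0.005)·[0.4477·38.8514 + 0.5523·4.4551] = 19.7569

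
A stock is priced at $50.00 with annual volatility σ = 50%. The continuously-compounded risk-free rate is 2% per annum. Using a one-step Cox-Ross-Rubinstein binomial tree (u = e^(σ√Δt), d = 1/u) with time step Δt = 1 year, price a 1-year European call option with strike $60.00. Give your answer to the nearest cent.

CRR parameters: u = e^(σ√Δt) = e^(0.5·√1) = 1.6487, d = 1/u = 0.6065
Per-period rate: rΔt = 0.02·1 = 0.02, so R = e^0.02 = 1.0202
Risk-neutral probability p = (e^0.02 − 0.6065)/(1.6487 − 0.6065) = 0.4137/1.0422 = 0.3969
Terminal stock prices: S_u = 82.44, S_d = 30.33
Terminal payoffs (S − K): max(22.44, 0) = 22.44, max(-29.67, 0) = 0
Node 0 (S = 50): V_0 = e^(−0.02)·[0.3969·22.4361 + 0.6031·0.0000] = 8.7291

$8.73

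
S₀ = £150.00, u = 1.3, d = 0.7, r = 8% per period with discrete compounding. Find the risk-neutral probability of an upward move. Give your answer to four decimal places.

Risk-neutral probability p = (1 + 0.08 − 0.7)/(1.3 − 0.7) = 0.3800/0.6000 = 0.6333

p = 0.6333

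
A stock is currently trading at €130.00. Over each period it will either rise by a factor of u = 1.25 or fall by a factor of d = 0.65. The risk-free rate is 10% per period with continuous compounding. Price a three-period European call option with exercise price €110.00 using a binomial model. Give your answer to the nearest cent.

€53.35

Risk-neutral probability p = (e^0.1 − 0.65)/(1.25 − 0.65) = 0.4552/0.6000 = 0.7586
Terminal stock prices: S_uuu = 253.9, S_uud = 132, S_udd = 68.66, S_ddd = 35.7
Terminal payoffs (S − K): max(143.9, 0) = 143.9, max(22.03, 0) = 22.03, max(-41.34, 0) = 0, max(-74.3, 0) = 0
Node uu (S = 203.1): V_uu = e^(−0.1)·[0.7586·143.9062 + 0.2414·22.0312] = 103.5929
Node ud (S = 105.6): V_ud = e^(−0.1)·[0.7586·22.0312 + 0.2414·0.0000] = 15.1228
Node dd (S = 54.93): V_dd = e^(−0.1)·[0.7586·0.0000 + 0.2414·0.0000] = 0.0000
Node u (S = 162.5): V_u = e^(−0.1)·[0.7586·103.5929 + 0.2414·15.1228] = 74.4119
Node d (S = 84.5): V_d = e^(−0.1)·[0.7586·15.1228 + 0.2414·0.0000] = 10.3807
Node 0 (S = 130): V_0 = e^(−0.1)·[0.7586·74.4119 + 0.2414·10.3807] = 53.3455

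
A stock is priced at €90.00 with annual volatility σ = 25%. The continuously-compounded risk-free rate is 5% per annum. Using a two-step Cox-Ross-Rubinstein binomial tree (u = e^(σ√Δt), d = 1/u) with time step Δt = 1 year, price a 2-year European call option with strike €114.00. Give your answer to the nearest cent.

€9.05

CRR parameters: u = e^(σ√Δt) = e^(0.25·√1) = 1.2840, d = 1/u = 0.7788
Per-period rate: rΔt = 0.05·1 = 0.05, so R = e^0.05 = 1.0513
Risk-neutral probability p = (e^0.05 − 0.7788)/(1.2840 − 0.7788) = 0.2725/0.5052 = 0.5393
Terminal stock prices: S_uu = 148.4, S_ud = 90, S_dd = 54.59
Terminal payoffs (S − K): max(34.38, 0) = 34.38, max(-24, 0) = 0, max(-59.41, 0) = 0
Node u (S = 115.6): V_u = e^(−0.05)·[0.5393·34.3849 + 0.4607·0.0000] = 17.6396
Node d (S = 70.09): V_d = e^(−0.05)·[0.5393·0.0000 + 0.4607·0.0000] = 0.0000
Node 0 (S = 90): V_0 = e^(−0.05)·[0.5393·17.6396 + 0.4607·0.0000] = 9.0492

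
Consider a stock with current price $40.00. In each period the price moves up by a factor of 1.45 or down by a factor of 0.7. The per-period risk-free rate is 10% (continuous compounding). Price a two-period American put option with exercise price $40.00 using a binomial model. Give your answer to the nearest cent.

Risk-neutral probability p = (e^0.1 − 0.7)/(1.45 − 0.7) = 0.4052/0.7500 = 0.5402
Terminal stock prices: S_uu = 84.1, S_ud = 40.6, S_dd = 19.6
Terminal payoffs (K − S): max(-44.1, 0) = 0, max(-0.6, 0) = 0, max(20.4, 0) = 20.4
Node u (S = 58): continuation = e^(−0.1)·[0.5402·0.0000 + 0.4598·0.0000] = 0.0000; exercise value = 0.0000 ≤ continuation, so V_u = 0.0000
Node d (S = 28): continuation = e^(−0.1)·[0.5402·0.0000 + 0.4598·20.4000] = 8.4868; exercise value = 12.0000 > continuation, so V_d = 12.0000 (exercise)
Node 0 (S = 40): continuation = e^(−0.1)·[0.5402·0.0000 + 0.4598·12.0000] = 4.9922; exercise value = 0.0000 ≤ continuation, so V_0 = 4.9922

$4.99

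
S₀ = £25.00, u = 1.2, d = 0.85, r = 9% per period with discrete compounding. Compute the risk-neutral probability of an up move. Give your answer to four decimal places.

Risk-neutral probability p = (1 + 0.09 − 0.85)/(1.2 − 0.85) = 0.2400/0.3500 = 0.6857

p = 0.6857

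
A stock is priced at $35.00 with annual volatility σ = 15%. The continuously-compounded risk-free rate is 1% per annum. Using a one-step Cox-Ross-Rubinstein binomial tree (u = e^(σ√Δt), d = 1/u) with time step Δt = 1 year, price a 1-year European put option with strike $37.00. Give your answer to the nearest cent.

$3.43

CRR parameters: u = e^(σ√Δt) = e^(0.15·√1) = 1.1618, d = 1/u = 0.8607
Per-period rate: rΔt = 0.01·1 = 0.01, so R = e^0.01 = 1.0101
Risk-neutral probability p = (e^0.01 − 0.8607)/(1.1618 − 0.8607) = 0.1493/0.3011 = 0.4959
Terminal stock prices: S_u = 40.66, S_d = 30.12
Terminal payoffs (K − S): max(-3.664, 0) = 0, max(6.875, 0) = 6.875
Node 0 (S = 35): V_0 = e^(−0.01)·[0.4959·0.0000 + 0.5041·6.8752] = 3.4310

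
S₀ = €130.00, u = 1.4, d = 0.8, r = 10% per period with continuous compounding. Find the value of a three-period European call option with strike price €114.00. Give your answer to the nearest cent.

Risk-neutral probability p = (e^0.1 − 0.8)/(1.4 − 0.8) = 0.3052/0.6000 = 0.5086
Terminal stock prices: S_uuu = 356.7, S_uud = 203.8, S_udd = 116.5, S_ddd = 66.56
Terminal payoffs (S − K): max(242.7, 0) = 242.7, max(89.84, 0) = 89.84, max(2.48, 0) = 2.48, max(-47.44, 0) = 0
Node uu (S = 254.8): V_uu = e^(−0.1)·[0.5086·242.7200 + 0.4914·89.8400] = 151.6485
Node ud (S = 145.6): V_ud = e^(−0.1)·[0.5086·89.8400 + 0.4914·2.4800] = 42.4485
Node dd (S = 83.2): V_dd = e^(−0.1)·[0.5086·2.4800 + 0.4914·0.0000] = 1.1413
Node u (S = 182): V_u = e^(−0.1)·[0.5086·151.6485 + 0.4914·42.4485] = 88.6647
Node d (S = 104): V_d = e^(−0.1)·[0.5086·42.4485 + 0.4914·1.1413] = 20.0430
Node 0 (S = 130): V_0 = e^(−0.1)·[0.5086·88.6647 + 0.4914·20.0430] = 49.7165

€49.72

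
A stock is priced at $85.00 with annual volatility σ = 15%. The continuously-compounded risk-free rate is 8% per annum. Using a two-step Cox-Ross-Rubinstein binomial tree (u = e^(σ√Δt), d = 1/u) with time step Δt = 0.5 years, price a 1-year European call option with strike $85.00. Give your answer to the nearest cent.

$8.21

CRR parameters: u = e^(σ√Δt) = e^(0.15·√0.5) = 1.1119, d = 1/u = 0.8994
Per-period rate: rΔt = 0.08·0.5 = 0.04, so R = e^0.04 = 1.0408
Risk-neutral probability p = (e^0.04 − 0.8994)/(1.1119 − 0.8994) = 0.1414/0.2125 = 0.6655
Terminal stock prices: S_uu = 105.1, S_ud = 85, S_dd = 68.75
Terminal payoffs (S − K): max(20.09, 0) = 20.09, max(0, 0) = 0, max(-16.25, 0) = 0
Node u (S = 94.51): V_u = e^(−0.04)·[0.6655·20.0864 + 0.3345·0.0000] = 12.8440
Node d (S = 76.45): V_d = e^(−0.04)·[0.6655·0.0000 + 0.3345·0.0000] = 0.0000
Node 0 (S = 85): V_0 = e^(−0.04)·[0.6655·12.8440 + 0.3345·0.0000] = 8.2129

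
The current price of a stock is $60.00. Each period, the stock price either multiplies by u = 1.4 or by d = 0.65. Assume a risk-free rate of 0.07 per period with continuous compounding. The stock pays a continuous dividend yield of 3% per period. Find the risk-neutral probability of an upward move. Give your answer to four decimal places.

p = 0.5211

Per-period risk-free factor R = e^0.07 = 1.0725; dividend-adjusted growth = e^(0.07−0.03) = 1.0408.
Risk-neutral probability p = (1.0408 − 0.65)/(1.4 − 0.65) = 0.3908/0.7500 = 0.5211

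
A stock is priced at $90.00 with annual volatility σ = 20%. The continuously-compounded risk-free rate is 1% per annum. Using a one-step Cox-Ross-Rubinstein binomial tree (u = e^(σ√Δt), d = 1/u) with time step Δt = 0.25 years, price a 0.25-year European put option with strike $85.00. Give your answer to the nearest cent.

$1.82

CRR parameters: u = e^(σ√Δt) = e^(0.2·√0.25) = 1.1052, d = 1/u = 0.9048
Per-period rate: rΔt = 0.01·0.25 = 0.0025, so R = e^0.0025 = 1.0025
Risk-neutral probability p = (e^0.0025 − 0.9048)/(1.1052 − 0.9048) = 0.0977/0.2003 = 0.4875
Terminal stock prices: S_u = 99.47, S_d = 81.44
Terminal payoffs (K − S): max(-14.47, 0) = 0, max(3.565, 0) = 3.565
Node 0 (S = 90): V_0 = e^(−0.0025)·[0.4875·0.0000 + 0.5125·3.5646] = 1.8223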